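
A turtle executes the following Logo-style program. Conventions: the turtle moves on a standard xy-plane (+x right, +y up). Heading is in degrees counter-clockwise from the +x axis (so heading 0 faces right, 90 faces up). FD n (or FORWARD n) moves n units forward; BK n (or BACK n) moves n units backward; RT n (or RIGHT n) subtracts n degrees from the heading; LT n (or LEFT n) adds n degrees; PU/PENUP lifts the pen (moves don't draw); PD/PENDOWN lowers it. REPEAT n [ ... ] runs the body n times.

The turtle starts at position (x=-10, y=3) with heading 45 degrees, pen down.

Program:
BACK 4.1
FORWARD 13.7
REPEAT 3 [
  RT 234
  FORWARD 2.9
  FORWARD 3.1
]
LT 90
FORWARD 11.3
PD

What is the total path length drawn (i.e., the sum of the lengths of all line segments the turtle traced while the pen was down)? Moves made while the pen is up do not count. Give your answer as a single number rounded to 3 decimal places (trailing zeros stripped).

Answer: 47.1

Derivation:
Executing turtle program step by step:
Start: pos=(-10,3), heading=45, pen down
BK 4.1: (-10,3) -> (-12.899,0.101) [heading=45, draw]
FD 13.7: (-12.899,0.101) -> (-3.212,9.788) [heading=45, draw]
REPEAT 3 [
  -- iteration 1/3 --
  RT 234: heading 45 -> 171
  FD 2.9: (-3.212,9.788) -> (-6.076,10.242) [heading=171, draw]
  FD 3.1: (-6.076,10.242) -> (-9.138,10.727) [heading=171, draw]
  -- iteration 2/3 --
  RT 234: heading 171 -> 297
  FD 2.9: (-9.138,10.727) -> (-7.821,8.143) [heading=297, draw]
  FD 3.1: (-7.821,8.143) -> (-6.414,5.381) [heading=297, draw]
  -- iteration 3/3 --
  RT 234: heading 297 -> 63
  FD 2.9: (-6.414,5.381) -> (-5.097,7.965) [heading=63, draw]
  FD 3.1: (-5.097,7.965) -> (-3.69,10.727) [heading=63, draw]
]
LT 90: heading 63 -> 153
FD 11.3: (-3.69,10.727) -> (-13.758,15.857) [heading=153, draw]
PD: pen down
Final: pos=(-13.758,15.857), heading=153, 9 segment(s) drawn

Segment lengths:
  seg 1: (-10,3) -> (-12.899,0.101), length = 4.1
  seg 2: (-12.899,0.101) -> (-3.212,9.788), length = 13.7
  seg 3: (-3.212,9.788) -> (-6.076,10.242), length = 2.9
  seg 4: (-6.076,10.242) -> (-9.138,10.727), length = 3.1
  seg 5: (-9.138,10.727) -> (-7.821,8.143), length = 2.9
  seg 6: (-7.821,8.143) -> (-6.414,5.381), length = 3.1
  seg 7: (-6.414,5.381) -> (-5.097,7.965), length = 2.9
  seg 8: (-5.097,7.965) -> (-3.69,10.727), length = 3.1
  seg 9: (-3.69,10.727) -> (-13.758,15.857), length = 11.3
Total = 47.1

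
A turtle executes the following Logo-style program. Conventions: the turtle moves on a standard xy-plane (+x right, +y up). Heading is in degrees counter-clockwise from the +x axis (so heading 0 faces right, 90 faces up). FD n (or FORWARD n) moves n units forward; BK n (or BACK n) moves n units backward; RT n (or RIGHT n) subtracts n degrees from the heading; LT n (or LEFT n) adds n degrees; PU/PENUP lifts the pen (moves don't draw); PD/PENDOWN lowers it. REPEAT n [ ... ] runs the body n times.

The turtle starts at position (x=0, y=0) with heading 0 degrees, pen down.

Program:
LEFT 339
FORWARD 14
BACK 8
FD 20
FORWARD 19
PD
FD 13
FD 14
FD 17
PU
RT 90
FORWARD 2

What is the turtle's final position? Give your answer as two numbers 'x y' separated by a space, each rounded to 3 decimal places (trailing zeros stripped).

Answer: 82.372 -33.762

Derivation:
Executing turtle program step by step:
Start: pos=(0,0), heading=0, pen down
LT 339: heading 0 -> 339
FD 14: (0,0) -> (13.07,-5.017) [heading=339, draw]
BK 8: (13.07,-5.017) -> (5.601,-2.15) [heading=339, draw]
FD 20: (5.601,-2.15) -> (24.273,-9.318) [heading=339, draw]
FD 19: (24.273,-9.318) -> (42.011,-16.127) [heading=339, draw]
PD: pen down
FD 13: (42.011,-16.127) -> (54.148,-20.785) [heading=339, draw]
FD 14: (54.148,-20.785) -> (67.218,-25.802) [heading=339, draw]
FD 17: (67.218,-25.802) -> (83.089,-31.895) [heading=339, draw]
PU: pen up
RT 90: heading 339 -> 249
FD 2: (83.089,-31.895) -> (82.372,-33.762) [heading=249, move]
Final: pos=(82.372,-33.762), heading=249, 7 segment(s) drawn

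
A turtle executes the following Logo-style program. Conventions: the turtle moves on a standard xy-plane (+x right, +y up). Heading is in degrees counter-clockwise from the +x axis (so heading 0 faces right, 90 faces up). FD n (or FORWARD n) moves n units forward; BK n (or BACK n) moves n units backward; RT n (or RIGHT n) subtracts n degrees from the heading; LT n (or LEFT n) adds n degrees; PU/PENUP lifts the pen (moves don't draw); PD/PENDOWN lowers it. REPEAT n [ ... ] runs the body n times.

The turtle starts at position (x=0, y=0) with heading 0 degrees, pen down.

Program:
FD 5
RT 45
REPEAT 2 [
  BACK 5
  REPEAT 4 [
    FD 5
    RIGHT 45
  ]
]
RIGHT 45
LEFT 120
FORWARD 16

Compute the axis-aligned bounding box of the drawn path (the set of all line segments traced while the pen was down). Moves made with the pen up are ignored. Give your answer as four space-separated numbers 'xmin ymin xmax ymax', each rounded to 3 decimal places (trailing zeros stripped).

Answer: -3.536 -12.071 18.856 8

Derivation:
Executing turtle program step by step:
Start: pos=(0,0), heading=0, pen down
FD 5: (0,0) -> (5,0) [heading=0, draw]
RT 45: heading 0 -> 315
REPEAT 2 [
  -- iteration 1/2 --
  BK 5: (5,0) -> (1.464,3.536) [heading=315, draw]
  REPEAT 4 [
    -- iteration 1/4 --
    FD 5: (1.464,3.536) -> (5,0) [heading=315, draw]
    RT 45: heading 315 -> 270
    -- iteration 2/4 --
    FD 5: (5,0) -> (5,-5) [heading=270, draw]
    RT 45: heading 270 -> 225
    -- iteration 3/4 --
    FD 5: (5,-5) -> (1.464,-8.536) [heading=225, draw]
    RT 45: heading 225 -> 180
    -- iteration 4/4 --
    FD 5: (1.464,-8.536) -> (-3.536,-8.536) [heading=180, draw]
    RT 45: heading 180 -> 135
  ]
  -- iteration 2/2 --
  BK 5: (-3.536,-8.536) -> (0,-12.071) [heading=135, draw]
  REPEAT 4 [
    -- iteration 1/4 --
    FD 5: (0,-12.071) -> (-3.536,-8.536) [heading=135, draw]
    RT 45: heading 135 -> 90
    -- iteration 2/4 --
    FD 5: (-3.536,-8.536) -> (-3.536,-3.536) [heading=90, draw]
    RT 45: heading 90 -> 45
    -- iteration 3/4 --
    FD 5: (-3.536,-3.536) -> (0,0) [heading=45, draw]
    RT 45: heading 45 -> 0
    -- iteration 4/4 --
    FD 5: (0,0) -> (5,0) [heading=0, draw]
    RT 45: heading 0 -> 315
  ]
]
RT 45: heading 315 -> 270
LT 120: heading 270 -> 30
FD 16: (5,0) -> (18.856,8) [heading=30, draw]
Final: pos=(18.856,8), heading=30, 12 segment(s) drawn

Segment endpoints: x in {-3.536, -3.536, 0, 0, 0, 1.464, 1.464, 5, 5, 18.856}, y in {-12.071, -8.536, -5, -3.536, 0, 0, 0, 3.536, 8}
xmin=-3.536, ymin=-12.071, xmax=18.856, ymax=8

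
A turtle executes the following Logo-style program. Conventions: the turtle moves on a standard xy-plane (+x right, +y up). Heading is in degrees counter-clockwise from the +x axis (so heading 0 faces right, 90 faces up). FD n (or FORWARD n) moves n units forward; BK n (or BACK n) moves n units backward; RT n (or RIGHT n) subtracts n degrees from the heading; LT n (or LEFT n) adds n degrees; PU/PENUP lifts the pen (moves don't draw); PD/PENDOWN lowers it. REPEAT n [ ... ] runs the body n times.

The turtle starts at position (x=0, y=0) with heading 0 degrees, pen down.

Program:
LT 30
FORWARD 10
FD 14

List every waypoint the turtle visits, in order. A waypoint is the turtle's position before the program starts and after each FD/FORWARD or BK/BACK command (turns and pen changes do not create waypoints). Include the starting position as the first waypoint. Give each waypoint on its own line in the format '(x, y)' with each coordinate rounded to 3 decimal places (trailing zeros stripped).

Executing turtle program step by step:
Start: pos=(0,0), heading=0, pen down
LT 30: heading 0 -> 30
FD 10: (0,0) -> (8.66,5) [heading=30, draw]
FD 14: (8.66,5) -> (20.785,12) [heading=30, draw]
Final: pos=(20.785,12), heading=30, 2 segment(s) drawn
Waypoints (3 total):
(0, 0)
(8.66, 5)
(20.785, 12)

Answer: (0, 0)
(8.66, 5)
(20.785, 12)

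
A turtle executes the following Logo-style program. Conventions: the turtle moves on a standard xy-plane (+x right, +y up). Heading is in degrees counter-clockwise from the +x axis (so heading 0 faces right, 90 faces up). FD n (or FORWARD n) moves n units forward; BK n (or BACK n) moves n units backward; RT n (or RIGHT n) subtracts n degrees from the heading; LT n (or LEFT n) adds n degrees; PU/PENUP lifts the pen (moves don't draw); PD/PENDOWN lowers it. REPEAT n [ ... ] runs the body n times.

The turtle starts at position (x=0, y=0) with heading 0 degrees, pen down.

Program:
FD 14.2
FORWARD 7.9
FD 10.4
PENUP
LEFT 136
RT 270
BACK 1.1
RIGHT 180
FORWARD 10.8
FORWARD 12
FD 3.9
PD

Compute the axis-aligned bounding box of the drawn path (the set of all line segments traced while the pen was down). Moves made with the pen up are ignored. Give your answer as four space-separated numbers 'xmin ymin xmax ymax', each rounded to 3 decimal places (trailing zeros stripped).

Executing turtle program step by step:
Start: pos=(0,0), heading=0, pen down
FD 14.2: (0,0) -> (14.2,0) [heading=0, draw]
FD 7.9: (14.2,0) -> (22.1,0) [heading=0, draw]
FD 10.4: (22.1,0) -> (32.5,0) [heading=0, draw]
PU: pen up
LT 136: heading 0 -> 136
RT 270: heading 136 -> 226
BK 1.1: (32.5,0) -> (33.264,0.791) [heading=226, move]
RT 180: heading 226 -> 46
FD 10.8: (33.264,0.791) -> (40.766,8.56) [heading=46, move]
FD 12: (40.766,8.56) -> (49.102,17.192) [heading=46, move]
FD 3.9: (49.102,17.192) -> (51.812,19.998) [heading=46, move]
PD: pen down
Final: pos=(51.812,19.998), heading=46, 3 segment(s) drawn

Segment endpoints: x in {0, 14.2, 22.1, 32.5}, y in {0}
xmin=0, ymin=0, xmax=32.5, ymax=0

Answer: 0 0 32.5 0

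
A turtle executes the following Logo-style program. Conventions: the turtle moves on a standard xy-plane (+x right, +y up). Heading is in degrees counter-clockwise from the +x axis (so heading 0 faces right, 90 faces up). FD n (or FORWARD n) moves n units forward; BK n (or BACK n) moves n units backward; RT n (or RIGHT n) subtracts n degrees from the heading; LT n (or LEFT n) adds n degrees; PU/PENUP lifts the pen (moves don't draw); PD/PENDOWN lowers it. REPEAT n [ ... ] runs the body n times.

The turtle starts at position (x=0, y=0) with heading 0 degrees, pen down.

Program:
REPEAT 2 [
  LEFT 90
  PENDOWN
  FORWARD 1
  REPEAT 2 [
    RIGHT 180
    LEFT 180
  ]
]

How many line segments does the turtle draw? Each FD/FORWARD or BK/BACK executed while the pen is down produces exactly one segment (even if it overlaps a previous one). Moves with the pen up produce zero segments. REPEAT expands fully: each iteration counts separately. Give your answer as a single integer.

Answer: 2

Derivation:
Executing turtle program step by step:
Start: pos=(0,0), heading=0, pen down
REPEAT 2 [
  -- iteration 1/2 --
  LT 90: heading 0 -> 90
  PD: pen down
  FD 1: (0,0) -> (0,1) [heading=90, draw]
  REPEAT 2 [
    -- iteration 1/2 --
    RT 180: heading 90 -> 270
    LT 180: heading 270 -> 90
    -- iteration 2/2 --
    RT 180: heading 90 -> 270
    LT 180: heading 270 -> 90
  ]
  -- iteration 2/2 --
  LT 90: heading 90 -> 180
  PD: pen down
  FD 1: (0,1) -> (-1,1) [heading=180, draw]
  REPEAT 2 [
    -- iteration 1/2 --
    RT 180: heading 180 -> 0
    LT 180: heading 0 -> 180
    -- iteration 2/2 --
    RT 180: heading 180 -> 0
    LT 180: heading 0 -> 180
  ]
]
Final: pos=(-1,1), heading=180, 2 segment(s) drawn
Segments drawn: 2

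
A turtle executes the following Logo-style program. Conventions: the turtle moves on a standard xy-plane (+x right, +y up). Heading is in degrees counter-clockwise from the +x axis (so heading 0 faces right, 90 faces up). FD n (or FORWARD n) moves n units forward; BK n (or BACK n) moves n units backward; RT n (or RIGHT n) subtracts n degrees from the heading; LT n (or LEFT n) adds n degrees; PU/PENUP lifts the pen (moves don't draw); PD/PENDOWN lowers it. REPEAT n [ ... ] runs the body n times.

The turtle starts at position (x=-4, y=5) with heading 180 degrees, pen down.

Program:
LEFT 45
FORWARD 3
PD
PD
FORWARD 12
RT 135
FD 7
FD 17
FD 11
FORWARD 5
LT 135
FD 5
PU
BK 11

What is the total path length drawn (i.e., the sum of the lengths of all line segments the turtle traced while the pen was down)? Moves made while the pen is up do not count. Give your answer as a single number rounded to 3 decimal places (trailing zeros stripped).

Answer: 60

Derivation:
Executing turtle program step by step:
Start: pos=(-4,5), heading=180, pen down
LT 45: heading 180 -> 225
FD 3: (-4,5) -> (-6.121,2.879) [heading=225, draw]
PD: pen down
PD: pen down
FD 12: (-6.121,2.879) -> (-14.607,-5.607) [heading=225, draw]
RT 135: heading 225 -> 90
FD 7: (-14.607,-5.607) -> (-14.607,1.393) [heading=90, draw]
FD 17: (-14.607,1.393) -> (-14.607,18.393) [heading=90, draw]
FD 11: (-14.607,18.393) -> (-14.607,29.393) [heading=90, draw]
FD 5: (-14.607,29.393) -> (-14.607,34.393) [heading=90, draw]
LT 135: heading 90 -> 225
FD 5: (-14.607,34.393) -> (-18.142,30.858) [heading=225, draw]
PU: pen up
BK 11: (-18.142,30.858) -> (-10.364,38.636) [heading=225, move]
Final: pos=(-10.364,38.636), heading=225, 7 segment(s) drawn

Segment lengths:
  seg 1: (-4,5) -> (-6.121,2.879), length = 3
  seg 2: (-6.121,2.879) -> (-14.607,-5.607), length = 12
  seg 3: (-14.607,-5.607) -> (-14.607,1.393), length = 7
  seg 4: (-14.607,1.393) -> (-14.607,18.393), length = 17
  seg 5: (-14.607,18.393) -> (-14.607,29.393), length = 11
  seg 6: (-14.607,29.393) -> (-14.607,34.393), length = 5
  seg 7: (-14.607,34.393) -> (-18.142,30.858), length = 5
Total = 60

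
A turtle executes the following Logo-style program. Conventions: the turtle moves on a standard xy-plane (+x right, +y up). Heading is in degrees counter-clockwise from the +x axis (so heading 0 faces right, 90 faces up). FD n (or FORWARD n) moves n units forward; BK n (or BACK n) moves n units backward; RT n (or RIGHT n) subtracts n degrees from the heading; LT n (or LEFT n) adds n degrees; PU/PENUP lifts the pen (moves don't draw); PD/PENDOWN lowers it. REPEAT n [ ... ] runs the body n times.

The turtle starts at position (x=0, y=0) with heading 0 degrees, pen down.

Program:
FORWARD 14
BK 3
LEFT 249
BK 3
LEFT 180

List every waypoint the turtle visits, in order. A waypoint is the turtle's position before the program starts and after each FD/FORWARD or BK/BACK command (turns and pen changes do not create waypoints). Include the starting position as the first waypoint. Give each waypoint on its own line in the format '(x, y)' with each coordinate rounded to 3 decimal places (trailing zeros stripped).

Answer: (0, 0)
(14, 0)
(11, 0)
(12.075, 2.801)

Derivation:
Executing turtle program step by step:
Start: pos=(0,0), heading=0, pen down
FD 14: (0,0) -> (14,0) [heading=0, draw]
BK 3: (14,0) -> (11,0) [heading=0, draw]
LT 249: heading 0 -> 249
BK 3: (11,0) -> (12.075,2.801) [heading=249, draw]
LT 180: heading 249 -> 69
Final: pos=(12.075,2.801), heading=69, 3 segment(s) drawn
Waypoints (4 total):
(0, 0)
(14, 0)
(11, 0)
(12.075, 2.801)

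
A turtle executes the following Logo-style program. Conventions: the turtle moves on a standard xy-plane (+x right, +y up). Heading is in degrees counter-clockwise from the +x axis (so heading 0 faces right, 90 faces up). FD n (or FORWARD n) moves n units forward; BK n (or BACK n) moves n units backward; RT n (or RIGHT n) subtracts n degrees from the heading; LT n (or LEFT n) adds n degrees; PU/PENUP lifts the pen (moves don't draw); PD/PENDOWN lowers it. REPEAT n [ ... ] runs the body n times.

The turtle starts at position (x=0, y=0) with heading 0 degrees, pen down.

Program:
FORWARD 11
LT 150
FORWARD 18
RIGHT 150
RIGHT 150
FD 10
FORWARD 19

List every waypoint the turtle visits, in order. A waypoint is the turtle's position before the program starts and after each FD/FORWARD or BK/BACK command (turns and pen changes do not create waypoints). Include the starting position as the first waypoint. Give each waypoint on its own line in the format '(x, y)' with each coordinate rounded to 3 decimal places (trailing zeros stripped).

Executing turtle program step by step:
Start: pos=(0,0), heading=0, pen down
FD 11: (0,0) -> (11,0) [heading=0, draw]
LT 150: heading 0 -> 150
FD 18: (11,0) -> (-4.588,9) [heading=150, draw]
RT 150: heading 150 -> 0
RT 150: heading 0 -> 210
FD 10: (-4.588,9) -> (-13.249,4) [heading=210, draw]
FD 19: (-13.249,4) -> (-29.703,-5.5) [heading=210, draw]
Final: pos=(-29.703,-5.5), heading=210, 4 segment(s) drawn
Waypoints (5 total):
(0, 0)
(11, 0)
(-4.588, 9)
(-13.249, 4)
(-29.703, -5.5)

Answer: (0, 0)
(11, 0)
(-4.588, 9)
(-13.249, 4)
(-29.703, -5.5)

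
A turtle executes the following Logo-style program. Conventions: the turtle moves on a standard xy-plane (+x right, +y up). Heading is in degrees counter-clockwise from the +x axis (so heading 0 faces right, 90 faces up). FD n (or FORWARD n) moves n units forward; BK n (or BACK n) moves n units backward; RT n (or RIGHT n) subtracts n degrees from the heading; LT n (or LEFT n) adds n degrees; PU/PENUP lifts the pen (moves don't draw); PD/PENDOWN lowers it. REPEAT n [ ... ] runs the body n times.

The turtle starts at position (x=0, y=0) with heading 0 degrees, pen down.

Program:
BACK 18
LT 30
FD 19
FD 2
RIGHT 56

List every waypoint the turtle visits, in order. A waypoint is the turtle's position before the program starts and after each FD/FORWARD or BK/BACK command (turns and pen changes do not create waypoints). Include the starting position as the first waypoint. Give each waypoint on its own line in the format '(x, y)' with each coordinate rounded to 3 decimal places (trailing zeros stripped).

Answer: (0, 0)
(-18, 0)
(-1.546, 9.5)
(0.187, 10.5)

Derivation:
Executing turtle program step by step:
Start: pos=(0,0), heading=0, pen down
BK 18: (0,0) -> (-18,0) [heading=0, draw]
LT 30: heading 0 -> 30
FD 19: (-18,0) -> (-1.546,9.5) [heading=30, draw]
FD 2: (-1.546,9.5) -> (0.187,10.5) [heading=30, draw]
RT 56: heading 30 -> 334
Final: pos=(0.187,10.5), heading=334, 3 segment(s) drawn
Waypoints (4 total):
(0, 0)
(-18, 0)
(-1.546, 9.5)
(0.187, 10.5)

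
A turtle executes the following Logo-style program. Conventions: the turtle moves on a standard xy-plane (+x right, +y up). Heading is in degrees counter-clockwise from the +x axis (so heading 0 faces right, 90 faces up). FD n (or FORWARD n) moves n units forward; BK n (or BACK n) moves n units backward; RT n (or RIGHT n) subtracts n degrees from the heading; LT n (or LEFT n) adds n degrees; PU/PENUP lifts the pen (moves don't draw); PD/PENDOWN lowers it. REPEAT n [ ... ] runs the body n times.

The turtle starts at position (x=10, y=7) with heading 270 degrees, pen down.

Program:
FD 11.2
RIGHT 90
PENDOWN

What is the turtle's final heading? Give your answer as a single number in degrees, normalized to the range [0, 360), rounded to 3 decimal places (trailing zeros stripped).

Executing turtle program step by step:
Start: pos=(10,7), heading=270, pen down
FD 11.2: (10,7) -> (10,-4.2) [heading=270, draw]
RT 90: heading 270 -> 180
PD: pen down
Final: pos=(10,-4.2), heading=180, 1 segment(s) drawn

Answer: 180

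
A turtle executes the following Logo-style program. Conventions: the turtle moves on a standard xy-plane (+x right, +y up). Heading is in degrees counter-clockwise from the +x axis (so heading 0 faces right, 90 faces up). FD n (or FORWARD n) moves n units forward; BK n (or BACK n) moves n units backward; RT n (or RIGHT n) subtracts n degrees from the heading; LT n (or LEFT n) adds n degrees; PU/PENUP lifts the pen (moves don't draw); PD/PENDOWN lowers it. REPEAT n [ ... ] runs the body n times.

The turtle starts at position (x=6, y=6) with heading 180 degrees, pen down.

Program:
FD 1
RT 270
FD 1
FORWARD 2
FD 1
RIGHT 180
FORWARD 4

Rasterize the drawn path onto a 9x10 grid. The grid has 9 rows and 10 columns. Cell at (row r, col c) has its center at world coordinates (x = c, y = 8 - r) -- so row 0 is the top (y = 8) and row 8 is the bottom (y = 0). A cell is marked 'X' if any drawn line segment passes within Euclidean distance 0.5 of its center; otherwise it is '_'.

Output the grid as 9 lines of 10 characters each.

Segment 0: (6,6) -> (5,6)
Segment 1: (5,6) -> (5,5)
Segment 2: (5,5) -> (5,3)
Segment 3: (5,3) -> (5,2)
Segment 4: (5,2) -> (5,6)

Answer: __________
__________
_____XX___
_____X____
_____X____
_____X____
_____X____
__________
__________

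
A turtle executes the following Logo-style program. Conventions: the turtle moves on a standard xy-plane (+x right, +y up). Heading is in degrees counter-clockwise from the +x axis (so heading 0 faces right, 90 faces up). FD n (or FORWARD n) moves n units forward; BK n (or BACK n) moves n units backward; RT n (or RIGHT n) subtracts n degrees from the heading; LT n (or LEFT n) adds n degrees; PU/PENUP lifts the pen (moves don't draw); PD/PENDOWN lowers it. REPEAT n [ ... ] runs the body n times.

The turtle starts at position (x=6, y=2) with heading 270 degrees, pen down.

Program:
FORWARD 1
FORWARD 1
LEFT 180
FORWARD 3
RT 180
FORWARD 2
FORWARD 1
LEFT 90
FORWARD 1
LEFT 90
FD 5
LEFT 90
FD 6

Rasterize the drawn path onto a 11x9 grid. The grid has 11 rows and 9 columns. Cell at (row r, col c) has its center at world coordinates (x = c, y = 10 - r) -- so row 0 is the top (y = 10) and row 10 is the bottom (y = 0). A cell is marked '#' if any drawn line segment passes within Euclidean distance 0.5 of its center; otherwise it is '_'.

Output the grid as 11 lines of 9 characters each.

Answer: _________
_________
_________
_________
_________
_#######_
_______#_
______##_
______##_
______##_
______##_

Derivation:
Segment 0: (6,2) -> (6,1)
Segment 1: (6,1) -> (6,0)
Segment 2: (6,0) -> (6,3)
Segment 3: (6,3) -> (6,1)
Segment 4: (6,1) -> (6,0)
Segment 5: (6,0) -> (7,-0)
Segment 6: (7,-0) -> (7,5)
Segment 7: (7,5) -> (1,5)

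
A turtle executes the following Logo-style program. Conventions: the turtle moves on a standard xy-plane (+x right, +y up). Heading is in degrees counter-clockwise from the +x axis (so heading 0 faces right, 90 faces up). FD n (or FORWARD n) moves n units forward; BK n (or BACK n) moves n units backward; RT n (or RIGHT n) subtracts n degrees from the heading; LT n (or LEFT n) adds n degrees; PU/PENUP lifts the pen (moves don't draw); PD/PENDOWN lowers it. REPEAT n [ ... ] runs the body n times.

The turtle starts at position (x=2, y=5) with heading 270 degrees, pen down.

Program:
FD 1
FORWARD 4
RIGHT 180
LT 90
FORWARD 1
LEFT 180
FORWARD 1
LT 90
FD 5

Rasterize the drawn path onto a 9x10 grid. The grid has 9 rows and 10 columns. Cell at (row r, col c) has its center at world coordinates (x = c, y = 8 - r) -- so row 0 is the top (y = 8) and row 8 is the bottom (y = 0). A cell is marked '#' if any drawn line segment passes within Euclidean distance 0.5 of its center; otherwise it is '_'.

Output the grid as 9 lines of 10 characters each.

Segment 0: (2,5) -> (2,4)
Segment 1: (2,4) -> (2,0)
Segment 2: (2,0) -> (1,0)
Segment 3: (1,0) -> (2,-0)
Segment 4: (2,-0) -> (2,5)

Answer: __________
__________
__________
__#_______
__#_______
__#_______
__#_______
__#_______
_##_______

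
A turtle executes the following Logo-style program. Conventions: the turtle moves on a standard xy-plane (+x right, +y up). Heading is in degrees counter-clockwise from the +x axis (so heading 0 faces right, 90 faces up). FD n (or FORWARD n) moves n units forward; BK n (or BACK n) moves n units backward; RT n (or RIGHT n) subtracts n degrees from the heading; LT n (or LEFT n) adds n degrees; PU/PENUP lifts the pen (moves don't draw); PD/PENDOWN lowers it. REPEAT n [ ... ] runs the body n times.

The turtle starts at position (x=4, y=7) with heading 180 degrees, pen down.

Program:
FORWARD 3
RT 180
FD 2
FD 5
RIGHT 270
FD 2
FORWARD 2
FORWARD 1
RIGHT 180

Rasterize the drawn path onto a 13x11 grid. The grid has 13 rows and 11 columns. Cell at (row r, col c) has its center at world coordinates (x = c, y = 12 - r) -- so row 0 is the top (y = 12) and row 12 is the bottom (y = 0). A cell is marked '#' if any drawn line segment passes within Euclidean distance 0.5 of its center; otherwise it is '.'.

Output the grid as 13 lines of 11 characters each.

Segment 0: (4,7) -> (1,7)
Segment 1: (1,7) -> (3,7)
Segment 2: (3,7) -> (8,7)
Segment 3: (8,7) -> (8,9)
Segment 4: (8,9) -> (8,11)
Segment 5: (8,11) -> (8,12)

Answer: ........#..
........#..
........#..
........#..
........#..
.########..
...........
...........
...........
...........
...........
...........
...........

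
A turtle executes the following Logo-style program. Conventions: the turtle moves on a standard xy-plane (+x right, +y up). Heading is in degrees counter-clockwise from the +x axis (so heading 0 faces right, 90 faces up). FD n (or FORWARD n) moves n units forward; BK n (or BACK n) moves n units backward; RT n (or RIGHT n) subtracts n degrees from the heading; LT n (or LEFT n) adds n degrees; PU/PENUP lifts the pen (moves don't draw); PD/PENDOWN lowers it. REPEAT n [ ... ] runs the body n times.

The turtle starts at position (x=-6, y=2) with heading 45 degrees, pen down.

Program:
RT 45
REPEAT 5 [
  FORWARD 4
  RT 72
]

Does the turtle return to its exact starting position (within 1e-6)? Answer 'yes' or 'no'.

Answer: yes

Derivation:
Executing turtle program step by step:
Start: pos=(-6,2), heading=45, pen down
RT 45: heading 45 -> 0
REPEAT 5 [
  -- iteration 1/5 --
  FD 4: (-6,2) -> (-2,2) [heading=0, draw]
  RT 72: heading 0 -> 288
  -- iteration 2/5 --
  FD 4: (-2,2) -> (-0.764,-1.804) [heading=288, draw]
  RT 72: heading 288 -> 216
  -- iteration 3/5 --
  FD 4: (-0.764,-1.804) -> (-4,-4.155) [heading=216, draw]
  RT 72: heading 216 -> 144
  -- iteration 4/5 --
  FD 4: (-4,-4.155) -> (-7.236,-1.804) [heading=144, draw]
  RT 72: heading 144 -> 72
  -- iteration 5/5 --
  FD 4: (-7.236,-1.804) -> (-6,2) [heading=72, draw]
  RT 72: heading 72 -> 0
]
Final: pos=(-6,2), heading=0, 5 segment(s) drawn

Start position: (-6, 2)
Final position: (-6, 2)
Distance = 0; < 1e-6 -> CLOSED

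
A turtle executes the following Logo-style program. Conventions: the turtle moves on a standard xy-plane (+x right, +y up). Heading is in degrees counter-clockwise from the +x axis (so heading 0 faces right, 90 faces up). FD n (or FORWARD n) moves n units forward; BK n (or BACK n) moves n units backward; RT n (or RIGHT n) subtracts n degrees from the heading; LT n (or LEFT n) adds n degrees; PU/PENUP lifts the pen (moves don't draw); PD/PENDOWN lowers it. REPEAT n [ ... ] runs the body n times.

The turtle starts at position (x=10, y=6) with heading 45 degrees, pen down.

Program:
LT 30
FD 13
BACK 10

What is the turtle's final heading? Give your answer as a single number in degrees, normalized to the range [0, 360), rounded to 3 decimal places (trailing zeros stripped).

Answer: 75

Derivation:
Executing turtle program step by step:
Start: pos=(10,6), heading=45, pen down
LT 30: heading 45 -> 75
FD 13: (10,6) -> (13.365,18.557) [heading=75, draw]
BK 10: (13.365,18.557) -> (10.776,8.898) [heading=75, draw]
Final: pos=(10.776,8.898), heading=75, 2 segment(s) drawn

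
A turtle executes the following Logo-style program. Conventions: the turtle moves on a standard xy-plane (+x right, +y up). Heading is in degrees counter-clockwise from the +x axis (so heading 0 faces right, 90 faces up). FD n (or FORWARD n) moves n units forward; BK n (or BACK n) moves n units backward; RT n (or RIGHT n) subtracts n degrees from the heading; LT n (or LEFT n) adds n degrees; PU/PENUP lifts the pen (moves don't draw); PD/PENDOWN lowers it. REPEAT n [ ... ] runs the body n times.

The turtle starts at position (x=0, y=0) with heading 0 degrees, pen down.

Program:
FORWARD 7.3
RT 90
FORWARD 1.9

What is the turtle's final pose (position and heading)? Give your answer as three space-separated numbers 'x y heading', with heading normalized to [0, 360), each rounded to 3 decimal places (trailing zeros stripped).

Executing turtle program step by step:
Start: pos=(0,0), heading=0, pen down
FD 7.3: (0,0) -> (7.3,0) [heading=0, draw]
RT 90: heading 0 -> 270
FD 1.9: (7.3,0) -> (7.3,-1.9) [heading=270, draw]
Final: pos=(7.3,-1.9), heading=270, 2 segment(s) drawn

Answer: 7.3 -1.9 270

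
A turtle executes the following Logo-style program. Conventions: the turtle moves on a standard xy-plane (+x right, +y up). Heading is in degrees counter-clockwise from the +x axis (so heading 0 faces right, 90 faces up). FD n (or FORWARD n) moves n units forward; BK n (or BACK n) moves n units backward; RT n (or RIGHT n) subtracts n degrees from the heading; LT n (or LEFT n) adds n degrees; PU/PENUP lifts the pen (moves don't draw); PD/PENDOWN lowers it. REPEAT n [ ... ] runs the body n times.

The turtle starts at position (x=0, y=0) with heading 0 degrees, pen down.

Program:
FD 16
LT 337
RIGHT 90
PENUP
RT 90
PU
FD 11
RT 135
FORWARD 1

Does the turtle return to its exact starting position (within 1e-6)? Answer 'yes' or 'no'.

Executing turtle program step by step:
Start: pos=(0,0), heading=0, pen down
FD 16: (0,0) -> (16,0) [heading=0, draw]
LT 337: heading 0 -> 337
RT 90: heading 337 -> 247
PU: pen up
RT 90: heading 247 -> 157
PU: pen up
FD 11: (16,0) -> (5.874,4.298) [heading=157, move]
RT 135: heading 157 -> 22
FD 1: (5.874,4.298) -> (6.802,4.673) [heading=22, move]
Final: pos=(6.802,4.673), heading=22, 1 segment(s) drawn

Start position: (0, 0)
Final position: (6.802, 4.673)
Distance = 8.252; >= 1e-6 -> NOT closed

Answer: no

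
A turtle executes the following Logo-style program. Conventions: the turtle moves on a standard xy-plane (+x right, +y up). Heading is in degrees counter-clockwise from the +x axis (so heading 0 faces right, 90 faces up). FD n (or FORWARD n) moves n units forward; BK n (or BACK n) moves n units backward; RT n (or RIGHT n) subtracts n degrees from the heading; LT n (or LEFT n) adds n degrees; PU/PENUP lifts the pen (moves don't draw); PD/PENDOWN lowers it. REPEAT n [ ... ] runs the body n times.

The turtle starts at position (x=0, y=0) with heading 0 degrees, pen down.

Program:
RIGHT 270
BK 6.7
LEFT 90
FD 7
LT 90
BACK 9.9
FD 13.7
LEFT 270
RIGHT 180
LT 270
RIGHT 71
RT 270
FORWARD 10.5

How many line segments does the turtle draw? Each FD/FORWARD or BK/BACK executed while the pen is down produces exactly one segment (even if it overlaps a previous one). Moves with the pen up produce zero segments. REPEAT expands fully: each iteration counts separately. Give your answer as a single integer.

Answer: 5

Derivation:
Executing turtle program step by step:
Start: pos=(0,0), heading=0, pen down
RT 270: heading 0 -> 90
BK 6.7: (0,0) -> (0,-6.7) [heading=90, draw]
LT 90: heading 90 -> 180
FD 7: (0,-6.7) -> (-7,-6.7) [heading=180, draw]
LT 90: heading 180 -> 270
BK 9.9: (-7,-6.7) -> (-7,3.2) [heading=270, draw]
FD 13.7: (-7,3.2) -> (-7,-10.5) [heading=270, draw]
LT 270: heading 270 -> 180
RT 180: heading 180 -> 0
LT 270: heading 0 -> 270
RT 71: heading 270 -> 199
RT 270: heading 199 -> 289
FD 10.5: (-7,-10.5) -> (-3.582,-20.428) [heading=289, draw]
Final: pos=(-3.582,-20.428), heading=289, 5 segment(s) drawn
Segments drawn: 5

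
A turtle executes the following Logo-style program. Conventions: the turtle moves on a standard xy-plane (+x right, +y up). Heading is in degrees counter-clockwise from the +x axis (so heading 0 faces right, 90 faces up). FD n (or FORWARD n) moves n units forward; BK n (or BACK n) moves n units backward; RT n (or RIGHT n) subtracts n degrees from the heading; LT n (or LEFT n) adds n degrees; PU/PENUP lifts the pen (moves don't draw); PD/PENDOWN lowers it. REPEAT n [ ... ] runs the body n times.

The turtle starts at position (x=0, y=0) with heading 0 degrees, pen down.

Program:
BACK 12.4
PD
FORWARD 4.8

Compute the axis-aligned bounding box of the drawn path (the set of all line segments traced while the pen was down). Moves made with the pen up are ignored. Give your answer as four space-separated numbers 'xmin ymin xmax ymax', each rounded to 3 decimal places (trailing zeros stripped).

Executing turtle program step by step:
Start: pos=(0,0), heading=0, pen down
BK 12.4: (0,0) -> (-12.4,0) [heading=0, draw]
PD: pen down
FD 4.8: (-12.4,0) -> (-7.6,0) [heading=0, draw]
Final: pos=(-7.6,0), heading=0, 2 segment(s) drawn

Segment endpoints: x in {-12.4, -7.6, 0}, y in {0}
xmin=-12.4, ymin=0, xmax=0, ymax=0

Answer: -12.4 0 0 0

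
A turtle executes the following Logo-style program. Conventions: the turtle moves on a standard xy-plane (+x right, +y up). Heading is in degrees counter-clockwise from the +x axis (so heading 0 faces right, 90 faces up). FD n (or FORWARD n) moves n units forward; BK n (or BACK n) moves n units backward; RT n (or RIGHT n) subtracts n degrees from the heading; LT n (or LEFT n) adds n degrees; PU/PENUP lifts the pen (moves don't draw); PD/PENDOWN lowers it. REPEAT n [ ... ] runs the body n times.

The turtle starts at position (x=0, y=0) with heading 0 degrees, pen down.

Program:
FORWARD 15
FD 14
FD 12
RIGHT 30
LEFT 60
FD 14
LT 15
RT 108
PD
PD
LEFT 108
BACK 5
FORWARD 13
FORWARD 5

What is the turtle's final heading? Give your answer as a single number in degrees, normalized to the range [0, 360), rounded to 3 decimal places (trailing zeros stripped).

Answer: 45

Derivation:
Executing turtle program step by step:
Start: pos=(0,0), heading=0, pen down
FD 15: (0,0) -> (15,0) [heading=0, draw]
FD 14: (15,0) -> (29,0) [heading=0, draw]
FD 12: (29,0) -> (41,0) [heading=0, draw]
RT 30: heading 0 -> 330
LT 60: heading 330 -> 30
FD 14: (41,0) -> (53.124,7) [heading=30, draw]
LT 15: heading 30 -> 45
RT 108: heading 45 -> 297
PD: pen down
PD: pen down
LT 108: heading 297 -> 45
BK 5: (53.124,7) -> (49.589,3.464) [heading=45, draw]
FD 13: (49.589,3.464) -> (58.781,12.657) [heading=45, draw]
FD 5: (58.781,12.657) -> (62.317,16.192) [heading=45, draw]
Final: pos=(62.317,16.192), heading=45, 7 segment(s) drawn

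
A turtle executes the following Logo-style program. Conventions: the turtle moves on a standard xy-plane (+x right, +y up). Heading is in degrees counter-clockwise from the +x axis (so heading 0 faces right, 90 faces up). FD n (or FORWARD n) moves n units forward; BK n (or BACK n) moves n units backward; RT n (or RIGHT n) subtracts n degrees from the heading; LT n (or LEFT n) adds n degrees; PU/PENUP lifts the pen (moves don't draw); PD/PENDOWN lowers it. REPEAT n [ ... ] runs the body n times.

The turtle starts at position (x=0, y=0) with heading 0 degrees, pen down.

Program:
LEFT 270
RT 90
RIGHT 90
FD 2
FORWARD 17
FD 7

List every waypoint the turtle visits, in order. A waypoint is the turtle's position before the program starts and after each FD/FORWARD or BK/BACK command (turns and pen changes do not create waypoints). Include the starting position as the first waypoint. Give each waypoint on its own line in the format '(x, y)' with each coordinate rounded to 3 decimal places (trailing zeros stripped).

Executing turtle program step by step:
Start: pos=(0,0), heading=0, pen down
LT 270: heading 0 -> 270
RT 90: heading 270 -> 180
RT 90: heading 180 -> 90
FD 2: (0,0) -> (0,2) [heading=90, draw]
FD 17: (0,2) -> (0,19) [heading=90, draw]
FD 7: (0,19) -> (0,26) [heading=90, draw]
Final: pos=(0,26), heading=90, 3 segment(s) drawn
Waypoints (4 total):
(0, 0)
(0, 2)
(0, 19)
(0, 26)

Answer: (0, 0)
(0, 2)
(0, 19)
(0, 26)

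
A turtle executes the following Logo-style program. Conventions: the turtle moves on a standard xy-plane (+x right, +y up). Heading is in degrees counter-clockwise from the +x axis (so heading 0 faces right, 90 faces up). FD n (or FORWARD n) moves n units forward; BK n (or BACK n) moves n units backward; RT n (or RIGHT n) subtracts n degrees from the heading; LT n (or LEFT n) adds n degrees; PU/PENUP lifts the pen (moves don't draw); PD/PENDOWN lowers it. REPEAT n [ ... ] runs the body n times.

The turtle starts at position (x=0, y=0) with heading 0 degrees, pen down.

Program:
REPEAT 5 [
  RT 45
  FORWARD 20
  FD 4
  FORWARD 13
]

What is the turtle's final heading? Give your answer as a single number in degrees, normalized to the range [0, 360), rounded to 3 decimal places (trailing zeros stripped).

Executing turtle program step by step:
Start: pos=(0,0), heading=0, pen down
REPEAT 5 [
  -- iteration 1/5 --
  RT 45: heading 0 -> 315
  FD 20: (0,0) -> (14.142,-14.142) [heading=315, draw]
  FD 4: (14.142,-14.142) -> (16.971,-16.971) [heading=315, draw]
  FD 13: (16.971,-16.971) -> (26.163,-26.163) [heading=315, draw]
  -- iteration 2/5 --
  RT 45: heading 315 -> 270
  FD 20: (26.163,-26.163) -> (26.163,-46.163) [heading=270, draw]
  FD 4: (26.163,-46.163) -> (26.163,-50.163) [heading=270, draw]
  FD 13: (26.163,-50.163) -> (26.163,-63.163) [heading=270, draw]
  -- iteration 3/5 --
  RT 45: heading 270 -> 225
  FD 20: (26.163,-63.163) -> (12.021,-77.305) [heading=225, draw]
  FD 4: (12.021,-77.305) -> (9.192,-80.134) [heading=225, draw]
  FD 13: (9.192,-80.134) -> (0,-89.326) [heading=225, draw]
  -- iteration 4/5 --
  RT 45: heading 225 -> 180
  FD 20: (0,-89.326) -> (-20,-89.326) [heading=180, draw]
  FD 4: (-20,-89.326) -> (-24,-89.326) [heading=180, draw]
  FD 13: (-24,-89.326) -> (-37,-89.326) [heading=180, draw]
  -- iteration 5/5 --
  RT 45: heading 180 -> 135
  FD 20: (-37,-89.326) -> (-51.142,-75.184) [heading=135, draw]
  FD 4: (-51.142,-75.184) -> (-53.971,-72.355) [heading=135, draw]
  FD 13: (-53.971,-72.355) -> (-63.163,-63.163) [heading=135, draw]
]
Final: pos=(-63.163,-63.163), heading=135, 15 segment(s) drawn

Answer: 135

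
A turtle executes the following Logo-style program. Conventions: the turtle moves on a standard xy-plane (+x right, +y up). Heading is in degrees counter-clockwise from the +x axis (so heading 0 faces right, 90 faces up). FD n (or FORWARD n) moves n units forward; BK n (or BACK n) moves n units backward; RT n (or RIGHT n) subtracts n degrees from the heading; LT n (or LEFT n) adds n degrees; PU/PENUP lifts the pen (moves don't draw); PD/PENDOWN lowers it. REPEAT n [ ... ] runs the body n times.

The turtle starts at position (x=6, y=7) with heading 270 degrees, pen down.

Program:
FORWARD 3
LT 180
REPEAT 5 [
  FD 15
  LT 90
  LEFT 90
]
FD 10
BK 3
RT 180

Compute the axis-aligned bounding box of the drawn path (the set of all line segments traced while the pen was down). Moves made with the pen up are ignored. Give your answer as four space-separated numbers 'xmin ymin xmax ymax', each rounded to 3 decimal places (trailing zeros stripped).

Executing turtle program step by step:
Start: pos=(6,7), heading=270, pen down
FD 3: (6,7) -> (6,4) [heading=270, draw]
LT 180: heading 270 -> 90
REPEAT 5 [
  -- iteration 1/5 --
  FD 15: (6,4) -> (6,19) [heading=90, draw]
  LT 90: heading 90 -> 180
  LT 90: heading 180 -> 270
  -- iteration 2/5 --
  FD 15: (6,19) -> (6,4) [heading=270, draw]
  LT 90: heading 270 -> 0
  LT 90: heading 0 -> 90
  -- iteration 3/5 --
  FD 15: (6,4) -> (6,19) [heading=90, draw]
  LT 90: heading 90 -> 180
  LT 90: heading 180 -> 270
  -- iteration 4/5 --
  FD 15: (6,19) -> (6,4) [heading=270, draw]
  LT 90: heading 270 -> 0
  LT 90: heading 0 -> 90
  -- iteration 5/5 --
  FD 15: (6,4) -> (6,19) [heading=90, draw]
  LT 90: heading 90 -> 180
  LT 90: heading 180 -> 270
]
FD 10: (6,19) -> (6,9) [heading=270, draw]
BK 3: (6,9) -> (6,12) [heading=270, draw]
RT 180: heading 270 -> 90
Final: pos=(6,12), heading=90, 8 segment(s) drawn

Segment endpoints: x in {6, 6, 6, 6, 6, 6, 6, 6, 6}, y in {4, 7, 9, 12, 19}
xmin=6, ymin=4, xmax=6, ymax=19

Answer: 6 4 6 19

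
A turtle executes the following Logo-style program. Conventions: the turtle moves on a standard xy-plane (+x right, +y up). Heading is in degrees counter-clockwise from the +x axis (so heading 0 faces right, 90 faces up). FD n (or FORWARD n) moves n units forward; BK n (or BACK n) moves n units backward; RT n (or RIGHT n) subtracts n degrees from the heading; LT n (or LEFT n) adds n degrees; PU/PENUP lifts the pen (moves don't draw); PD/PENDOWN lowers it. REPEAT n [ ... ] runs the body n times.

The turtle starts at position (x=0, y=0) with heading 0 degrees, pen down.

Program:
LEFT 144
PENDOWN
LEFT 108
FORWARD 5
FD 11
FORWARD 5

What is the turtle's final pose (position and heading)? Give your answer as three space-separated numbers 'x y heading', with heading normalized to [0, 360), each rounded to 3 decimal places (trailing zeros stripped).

Answer: -6.489 -19.972 252

Derivation:
Executing turtle program step by step:
Start: pos=(0,0), heading=0, pen down
LT 144: heading 0 -> 144
PD: pen down
LT 108: heading 144 -> 252
FD 5: (0,0) -> (-1.545,-4.755) [heading=252, draw]
FD 11: (-1.545,-4.755) -> (-4.944,-15.217) [heading=252, draw]
FD 5: (-4.944,-15.217) -> (-6.489,-19.972) [heading=252, draw]
Final: pos=(-6.489,-19.972), heading=252, 3 segment(s) drawn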